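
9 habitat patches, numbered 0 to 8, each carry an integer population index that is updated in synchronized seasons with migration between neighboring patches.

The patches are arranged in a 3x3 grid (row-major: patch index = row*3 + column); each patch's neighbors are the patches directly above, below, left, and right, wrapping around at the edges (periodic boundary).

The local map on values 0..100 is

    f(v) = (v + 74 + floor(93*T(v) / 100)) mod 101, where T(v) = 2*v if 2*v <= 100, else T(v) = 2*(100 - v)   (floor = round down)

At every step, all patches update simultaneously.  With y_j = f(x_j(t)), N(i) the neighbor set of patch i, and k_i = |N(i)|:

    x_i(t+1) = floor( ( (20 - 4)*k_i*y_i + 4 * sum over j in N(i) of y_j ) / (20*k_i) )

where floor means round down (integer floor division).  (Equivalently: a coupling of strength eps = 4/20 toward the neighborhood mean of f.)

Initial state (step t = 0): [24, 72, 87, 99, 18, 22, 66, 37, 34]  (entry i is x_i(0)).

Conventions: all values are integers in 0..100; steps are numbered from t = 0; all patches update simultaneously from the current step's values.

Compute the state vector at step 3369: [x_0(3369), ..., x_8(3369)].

Answer: [85, 85, 85, 85, 85, 85, 85, 85, 85]
Key observation: The state at step 21, [85, 85, 85, 85, 85, 85, 85, 85, 85], reappears at step 22: the system is in a cycle of period 1 from step 21 on.  Therefore the state at step 3369 equals the state at step 21 + ((3369 - 21) mod 1) = 21, which is [85, 85, 85, 85, 85, 85, 85, 85, 85].

Derivation:
t=0: [24, 72, 87, 99, 18, 22, 66, 37, 34]
t=1: [45, 88, 79, 63, 33, 40, 13, 72, 65]
t=2: [9, 79, 81, 10, 67, 77, 13, 85, 15]
t=3: [88, 86, 86, 10, 13, 78, 18, 73, 25]
t=4: [76, 81, 83, 11, 21, 79, 30, 84, 50]
t=5: [86, 86, 84, 16, 39, 79, 56, 78, 28]
t=6: [77, 85, 84, 27, 81, 84, 19, 84, 56]
t=7: [86, 85, 82, 54, 86, 80, 33, 79, 21]
t=8: [80, 85, 85, 25, 81, 82, 64, 86, 43]
t=9: [82, 85, 85, 48, 86, 86, 17, 81, 89]
t=10: [80, 85, 85, 21, 81, 81, 30, 84, 79]
t=11: [85, 85, 85, 42, 85, 86, 61, 84, 88]
t=12: [81, 85, 84, 87, 85, 85, 21, 81, 79]
t=13: [85, 85, 86, 81, 85, 85, 44, 85, 87]
t=14: [85, 85, 84, 88, 85, 85, 95, 85, 84]
t=15: [84, 85, 85, 83, 84, 85, 78, 84, 85]
t=16: [86, 85, 85, 87, 85, 85, 90, 86, 85]
t=17: [84, 85, 85, 84, 84, 84, 81, 84, 84]
t=18: [86, 85, 85, 86, 85, 85, 88, 86, 86]
t=19: [84, 85, 85, 84, 85, 85, 83, 84, 84]
t=20: [85, 85, 85, 85, 85, 85, 86, 85, 85]
t=21: [85, 85, 85, 85, 85, 85, 85, 85, 85]
t=22: [85, 85, 85, 85, 85, 85, 85, 85, 85]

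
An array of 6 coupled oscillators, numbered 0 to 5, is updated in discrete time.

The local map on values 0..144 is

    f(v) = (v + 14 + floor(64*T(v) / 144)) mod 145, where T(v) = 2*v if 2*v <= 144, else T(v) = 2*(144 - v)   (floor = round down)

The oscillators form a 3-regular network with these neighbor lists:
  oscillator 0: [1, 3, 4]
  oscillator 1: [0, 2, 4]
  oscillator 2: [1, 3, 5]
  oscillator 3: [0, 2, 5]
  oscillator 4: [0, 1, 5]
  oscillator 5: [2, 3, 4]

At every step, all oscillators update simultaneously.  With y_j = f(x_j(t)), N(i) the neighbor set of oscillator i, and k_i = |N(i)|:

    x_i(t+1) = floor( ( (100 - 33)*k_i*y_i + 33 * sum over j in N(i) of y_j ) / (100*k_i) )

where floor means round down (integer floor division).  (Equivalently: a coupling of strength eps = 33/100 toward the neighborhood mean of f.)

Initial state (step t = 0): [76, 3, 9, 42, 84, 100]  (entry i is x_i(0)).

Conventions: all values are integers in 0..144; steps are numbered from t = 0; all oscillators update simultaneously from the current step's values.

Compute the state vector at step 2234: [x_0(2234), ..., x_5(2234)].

Simulating step by step:
t=0: [76, 3, 9, 42, 84, 100]
t=1: [16, 17, 33, 67, 7, 19]
t=2: [52, 46, 76, 112, 33, 59]
t=3: [95, 88, 29, 32, 87, 93]
t=4: [14, 12, 55, 58, 6, 20]
t=5: [47, 44, 101, 105, 30, 63]
t=6: [87, 84, 31, 32, 83, 98]
t=7: [13, 13, 57, 58, 6, 21]
t=8: [45, 45, 104, 105, 30, 65]
t=9: [85, 85, 32, 32, 83, 100]
t=10: [13, 13, 59, 59, 6, 22]
t=11: [46, 46, 107, 107, 31, 67]
t=12: [86, 86, 32, 32, 85, 103]
t=13: [13, 13, 59, 59, 6, 22]

Answer: [46, 46, 107, 107, 31, 67]
Key observation: The state at step 10, [13, 13, 59, 59, 6, 22], reappears at step 13: the system is in a cycle of period 3 from step 10 on.  Therefore the state at step 2234 equals the state at step 10 + ((2234 - 10) mod 3) = 11, which is [46, 46, 107, 107, 31, 67].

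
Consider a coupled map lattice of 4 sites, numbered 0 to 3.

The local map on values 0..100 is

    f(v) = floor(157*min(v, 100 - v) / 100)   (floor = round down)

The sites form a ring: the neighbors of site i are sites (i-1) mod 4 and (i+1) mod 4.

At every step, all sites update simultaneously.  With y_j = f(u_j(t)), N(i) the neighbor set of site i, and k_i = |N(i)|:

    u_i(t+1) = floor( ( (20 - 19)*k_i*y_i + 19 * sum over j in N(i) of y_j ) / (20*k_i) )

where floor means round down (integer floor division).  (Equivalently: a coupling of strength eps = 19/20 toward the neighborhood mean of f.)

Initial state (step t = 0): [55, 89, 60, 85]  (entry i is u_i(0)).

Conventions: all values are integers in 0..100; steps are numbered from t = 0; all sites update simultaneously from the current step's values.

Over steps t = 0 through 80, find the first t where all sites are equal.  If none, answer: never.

Answer: never
Key observation: The state at step 28 reappears at step 36 — the system is in a cycle of period 8 from step 28 on.  No step 0..36 is synchronized, and the cycle repeats forever, so no step up to 80 (or ever) has all sites equal.

Derivation:
t=0: [55, 89, 60, 85]  (not all equal)
t=1: [22, 63, 22, 63]  (not all equal)
t=2: [56, 35, 56, 35]  (not all equal)
t=3: [54, 68, 54, 68]  (not all equal)
t=4: [51, 70, 51, 70]  (not all equal)
t=5: [48, 74, 48, 74]  (not all equal)
t=6: [41, 73, 41, 73]  (not all equal)
t=7: [43, 62, 43, 62]  (not all equal)
t=8: [59, 66, 59, 66]  (not all equal)
t=9: [53, 63, 53, 63]  (not all equal)
t=10: [58, 72, 58, 72]  (not all equal)
t=11: [44, 63, 44, 63]  (not all equal)
t=12: [58, 68, 58, 68]  (not all equal)
t=13: [50, 64, 50, 64]  (not all equal)
t=14: [57, 76, 57, 76]  (not all equal)
t=15: [38, 65, 38, 65]  (not all equal)
t=16: [54, 58, 54, 58]  (not all equal)
t=17: [65, 71, 65, 71]  (not all equal)
t=18: [45, 53, 45, 53]  (not all equal)
t=19: [72, 70, 72, 70]  (not all equal)
t=20: [46, 43, 46, 43]  (not all equal)
t=21: [67, 71, 67, 71]  (not all equal)
t=22: [45, 50, 45, 50]  (not all equal)
t=23: [77, 70, 77, 70]  (not all equal)
t=24: [46, 36, 46, 36]  (not all equal)
t=25: [56, 71, 56, 71]  (not all equal)
t=26: [46, 67, 46, 67]  (not all equal)
t=27: [52, 70, 52, 70]  (not all equal)
t=28: [48, 73, 48, 73]  (not all equal)
t=29: [43, 73, 43, 73]  (not all equal)
t=30: [43, 65, 43, 65]  (not all equal)
t=31: [54, 66, 54, 66]  (not all equal)
t=32: [53, 71, 53, 71]  (not all equal)
t=33: [46, 71, 46, 71]  (not all equal)
t=34: [46, 70, 46, 70]  (not all equal)
t=35: [48, 70, 48, 70]  (not all equal)
t=36: [48, 73, 48, 73]  (not all equal)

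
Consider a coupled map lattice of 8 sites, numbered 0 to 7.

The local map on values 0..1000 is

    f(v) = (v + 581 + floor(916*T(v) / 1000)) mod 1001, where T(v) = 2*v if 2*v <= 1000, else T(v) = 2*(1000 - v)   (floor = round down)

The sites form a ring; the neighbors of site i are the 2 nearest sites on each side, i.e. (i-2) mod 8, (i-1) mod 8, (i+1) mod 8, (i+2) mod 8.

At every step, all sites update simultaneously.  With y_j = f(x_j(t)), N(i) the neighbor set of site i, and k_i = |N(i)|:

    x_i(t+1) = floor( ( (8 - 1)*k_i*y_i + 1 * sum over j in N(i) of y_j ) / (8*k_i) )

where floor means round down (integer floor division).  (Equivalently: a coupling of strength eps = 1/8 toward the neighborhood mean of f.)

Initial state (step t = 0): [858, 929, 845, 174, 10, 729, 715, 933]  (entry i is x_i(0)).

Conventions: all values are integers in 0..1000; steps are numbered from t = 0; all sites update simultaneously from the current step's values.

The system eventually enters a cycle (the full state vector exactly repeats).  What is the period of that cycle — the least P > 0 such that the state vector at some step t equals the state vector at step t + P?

Simulating step by step:
t=0: [858, 929, 845, 174, 10, 729, 715, 933]
t=1: [698, 625, 682, 149, 607, 771, 800, 648]
t=2: [831, 860, 820, 107, 866, 752, 758, 864]
t=3: [720, 703, 731, 864, 704, 783, 773, 699]
t=4: [811, 821, 801, 706, 817, 762, 772, 825]
t=5: [737, 731, 746, 814, 737, 776, 765, 728]
t=6: [797, 800, 790, 740, 794, 767, 777, 803]
t=7: [748, 747, 754, 791, 753, 771, 763, 744]
t=8: [788, 788, 783, 756, 783, 770, 777, 790]
t=9: [756, 756, 760, 780, 761, 770, 764, 755]
t=10: [782, 782, 778, 764, 777, 771, 776, 782]
t=11: [761, 761, 764, 774, 765, 769, 765, 761]
t=12: [777, 777, 775, 768, 774, 772, 775, 777]
t=13: [765, 765, 767, 772, 768, 768, 766, 765]
t=14: [774, 774, 773, 769, 772, 772, 774, 774]
t=15: [768, 768, 768, 771, 769, 769, 768, 768]
t=16: [773, 772, 772, 770, 772, 772, 772, 772]
t=17: [768, 769, 769, 770, 769, 769, 768, 768]
t=18: [772, 772, 772, 771, 772, 772, 772, 772]
t=19: [769, 769, 769, 769, 769, 769, 769, 769]
t=20: [772, 772, 772, 772, 772, 772, 772, 772]
t=21: [769, 769, 769, 769, 769, 769, 769, 769]

Answer: 2
Key observation: The state at step 19, [769, 769, 769, 769, 769, 769, 769, 769], reappears at step 21 — and no state repeats earlier — so the cycle the system enters has period 2.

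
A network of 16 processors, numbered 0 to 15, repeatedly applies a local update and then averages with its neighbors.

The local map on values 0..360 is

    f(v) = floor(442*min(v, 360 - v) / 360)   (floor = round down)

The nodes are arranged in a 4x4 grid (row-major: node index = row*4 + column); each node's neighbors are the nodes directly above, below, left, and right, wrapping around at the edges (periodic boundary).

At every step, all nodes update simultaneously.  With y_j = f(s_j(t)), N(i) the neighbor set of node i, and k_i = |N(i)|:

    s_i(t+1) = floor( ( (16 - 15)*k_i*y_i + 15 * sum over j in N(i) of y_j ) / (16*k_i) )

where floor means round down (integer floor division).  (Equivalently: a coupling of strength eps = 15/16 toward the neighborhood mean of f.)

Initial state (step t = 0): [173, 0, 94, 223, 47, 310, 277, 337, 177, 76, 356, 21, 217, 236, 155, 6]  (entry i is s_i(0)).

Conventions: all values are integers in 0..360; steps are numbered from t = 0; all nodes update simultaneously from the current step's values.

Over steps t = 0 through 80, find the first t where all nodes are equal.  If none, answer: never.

Answer: never
Key observation: The state at step 11 reappears at step 17 — the system is in a cycle of period 6 from step 11 on.  No step 0..17 is synchronized, and the cycle repeats forever, so no step up to 80 (or ever) has all nodes equal.

Derivation:
t=0: [173, 0, 94, 223, 47, 310, 277, 337, 177, 76, 356, 21, 217, 236, 155, 6]  (not all equal)
t=1: [107, 126, 114, 95, 124, 62, 55, 84, 95, 107, 96, 61, 148, 116, 77, 131]  (not all equal)
t=2: [149, 124, 109, 132, 109, 122, 106, 102, 133, 113, 93, 120, 139, 140, 136, 118]  (not all equal)
t=3: [155, 158, 151, 147, 153, 138, 130, 141, 148, 148, 143, 137, 165, 157, 142, 160]  (not all equal)
t=4: [190, 184, 177, 185, 178, 179, 174, 173, 184, 179, 170, 180, 190, 187, 186, 181]  (not all equal)
t=5: [213, 214, 214, 214, 214, 216, 213, 216, 216, 214, 215, 214, 213, 213, 213, 214]  (not all equal)
t=6: [179, 178, 179, 178, 177, 179, 177, 179, 179, 177, 179, 177, 178, 179, 179, 179]  (not all equal)
t=7: [217, 218, 218, 218, 218, 217, 218, 217, 217, 218, 217, 218, 218, 218, 219, 218]  (not all equal)
t=8: [174, 174, 173, 174, 174, 174, 174, 174, 174, 174, 173, 174, 174, 173, 174, 173]  (not all equal)
t=9: [213, 212, 212, 212, 213, 213, 212, 213, 213, 212, 212, 212, 212, 212, 212, 212]  (not all equal)
t=10: [180, 180, 181, 180, 180, 180, 180, 180, 180, 180, 181, 180, 180, 181, 181, 181]  (not all equal)
t=11: [221, 220, 220, 220, 221, 221, 220, 221, 221, 220, 220, 220, 220, 220, 219, 220]  (not all equal)
t=12: [170, 170, 171, 170, 170, 170, 170, 170, 170, 170, 171, 170, 170, 171, 171, 171]  (not all equal)
t=13: [208, 208, 208, 208, 208, 208, 208, 208, 208, 208, 208, 208, 208, 208, 209, 208]  (not all equal)
t=14: [186, 186, 185, 186, 186, 186, 186, 186, 186, 186, 185, 186, 186, 185, 185, 185]  (not all equal)
t=15: [213, 213, 213, 213, 213, 213, 213, 213, 213, 213, 213, 213, 213, 213, 214, 213]  (not all equal)
t=16: [180, 180, 179, 180, 180, 180, 180, 180, 180, 180, 179, 180, 180, 179, 179, 179]  (not all equal)
t=17: [221, 220, 220, 220, 221, 221, 220, 221, 221, 220, 220, 220, 220, 220, 219, 220]  (not all equal)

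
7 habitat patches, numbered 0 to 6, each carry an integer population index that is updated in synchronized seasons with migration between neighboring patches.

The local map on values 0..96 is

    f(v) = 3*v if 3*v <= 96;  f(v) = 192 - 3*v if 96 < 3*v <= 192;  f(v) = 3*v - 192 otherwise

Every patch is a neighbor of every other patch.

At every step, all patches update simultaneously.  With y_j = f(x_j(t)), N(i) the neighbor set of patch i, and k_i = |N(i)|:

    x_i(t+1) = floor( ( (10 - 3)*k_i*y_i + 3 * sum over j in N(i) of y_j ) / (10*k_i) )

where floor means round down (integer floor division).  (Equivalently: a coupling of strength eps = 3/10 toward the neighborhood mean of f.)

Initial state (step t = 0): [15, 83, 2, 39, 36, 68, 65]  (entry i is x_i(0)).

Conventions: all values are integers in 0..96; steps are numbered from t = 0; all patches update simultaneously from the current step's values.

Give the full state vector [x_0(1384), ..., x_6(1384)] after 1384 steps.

Answer: [60, 60, 60, 60, 60, 60, 60]
Key observation: The state at step 25, [12, 12, 12, 12, 12, 12, 12], reappears at step 29: the system is in a cycle of period 4 from step 25 on.  Therefore the state at step 1384 equals the state at step 25 + ((1384 - 25) mod 4) = 28, which is [60, 60, 60, 60, 60, 60, 60].

Derivation:
t=0: [15, 83, 2, 39, 36, 68, 65]
t=1: [43, 51, 18, 62, 68, 21, 16]
t=2: [55, 39, 49, 18, 22, 55, 45]
t=3: [35, 66, 46, 52, 60, 35, 54]
t=4: [72, 19, 50, 39, 23, 72, 35]
t=5: [34, 55, 46, 67, 63, 34, 75]
t=6: [73, 32, 50, 21, 17, 73, 36]
t=7: [37, 81, 46, 60, 52, 37, 74]
t=8: [69, 50, 52, 25, 40, 69, 36]
t=9: [26, 44, 40, 65, 63, 26, 71]
t=10: [66, 54, 62, 17, 17, 66, 29]
t=11: [15, 31, 15, 45, 45, 15, 68]
t=12: [46, 78, 46, 54, 54, 46, 25]
t=13: [52, 44, 52, 36, 36, 52, 65]
t=14: [40, 55, 40, 71, 71, 40, 18]
t=15: [63, 34, 63, 30, 30, 63, 52]
t=16: [17, 74, 17, 74, 74, 17, 39]
t=17: [49, 35, 49, 35, 35, 49, 64]
t=18: [49, 76, 49, 76, 76, 49, 19]
t=19: [44, 38, 44, 38, 38, 44, 52]
t=20: [61, 73, 61, 73, 73, 61, 45]
t=21: [14, 25, 14, 25, 25, 14, 45]
t=22: [47, 69, 47, 69, 69, 47, 57]
t=23: [44, 20, 44, 20, 20, 44, 24]
t=24: [60, 60, 60, 60, 60, 60, 68]
t=25: [12, 12, 12, 12, 12, 12, 12]
t=26: [36, 36, 36, 36, 36, 36, 36]
t=27: [84, 84, 84, 84, 84, 84, 84]
t=28: [60, 60, 60, 60, 60, 60, 60]
t=29: [12, 12, 12, 12, 12, 12, 12]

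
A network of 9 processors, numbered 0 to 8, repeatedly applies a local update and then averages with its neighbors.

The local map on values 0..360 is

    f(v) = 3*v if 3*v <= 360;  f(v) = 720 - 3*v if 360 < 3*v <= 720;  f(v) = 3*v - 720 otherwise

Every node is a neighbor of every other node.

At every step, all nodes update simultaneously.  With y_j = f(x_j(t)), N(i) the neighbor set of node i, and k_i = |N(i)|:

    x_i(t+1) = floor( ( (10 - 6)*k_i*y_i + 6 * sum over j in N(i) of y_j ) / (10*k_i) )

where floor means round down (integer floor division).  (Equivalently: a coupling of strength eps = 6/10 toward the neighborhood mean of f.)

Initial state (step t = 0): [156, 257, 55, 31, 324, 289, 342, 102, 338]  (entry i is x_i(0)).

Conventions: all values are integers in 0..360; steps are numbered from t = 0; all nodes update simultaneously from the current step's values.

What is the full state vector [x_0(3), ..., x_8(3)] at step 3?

Answer: [264, 269, 291, 283, 264, 296, 247, 247, 251]

Derivation:
t=0: [156, 257, 55, 31, 324, 289, 342, 102, 338]
t=1: [221, 156, 193, 170, 221, 187, 239, 239, 235]
t=2: [85, 149, 113, 135, 85, 118, 68, 68, 72]
t=3: [264, 269, 291, 283, 264, 296, 247, 247, 251]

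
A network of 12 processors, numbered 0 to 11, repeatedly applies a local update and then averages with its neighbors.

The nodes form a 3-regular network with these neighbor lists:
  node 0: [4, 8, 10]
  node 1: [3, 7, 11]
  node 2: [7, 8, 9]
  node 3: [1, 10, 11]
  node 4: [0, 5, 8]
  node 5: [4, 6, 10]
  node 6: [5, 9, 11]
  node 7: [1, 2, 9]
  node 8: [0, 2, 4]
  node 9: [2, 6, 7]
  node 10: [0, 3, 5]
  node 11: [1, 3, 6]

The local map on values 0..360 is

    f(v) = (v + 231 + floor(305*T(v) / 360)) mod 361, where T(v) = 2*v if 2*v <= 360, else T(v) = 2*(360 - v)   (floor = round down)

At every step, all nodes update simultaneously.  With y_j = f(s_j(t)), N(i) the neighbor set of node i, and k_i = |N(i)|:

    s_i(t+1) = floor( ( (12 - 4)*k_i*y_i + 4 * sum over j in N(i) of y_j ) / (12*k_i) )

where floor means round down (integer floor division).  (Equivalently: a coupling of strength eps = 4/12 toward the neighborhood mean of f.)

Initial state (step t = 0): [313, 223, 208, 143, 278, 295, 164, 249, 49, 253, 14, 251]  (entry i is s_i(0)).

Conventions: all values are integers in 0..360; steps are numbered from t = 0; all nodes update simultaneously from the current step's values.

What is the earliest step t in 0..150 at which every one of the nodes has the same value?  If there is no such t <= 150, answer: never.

Simulating step by step:
t=0: [313, 223, 208, 143, 278, 295, 164, 249, 49, 253, 14, 251]  (not all equal)
t=1: [236, 313, 291, 269, 250, 279, 305, 311, 99, 308, 266, 302]  (not all equal)
t=2: [292, 266, 258, 287, 286, 287, 270, 265, 190, 267, 296, 271]  (not all equal)
t=3: [285, 292, 304, 282, 287, 280, 290, 295, 327, 294, 275, 290]  (not all equal)
t=4: [279, 277, 267, 283, 277, 284, 278, 274, 260, 274, 287, 278]  (not all equal)
t=5: [286, 286, 293, 283, 287, 282, 285, 289, 295, 289, 281, 285]  (not all equal)
t=6: [280, 281, 276, 282, 280, 283, 281, 278, 276, 279, 283, 282]  (not all equal)
t=7: [285, 284, 287, 283, 285, 283, 284, 286, 287, 286, 283, 284]  (not all equal)
t=8: [281, 282, 280, 282, 281, 282, 282, 281, 280, 281, 282, 282]  (not all equal)
t=9: [284, 284, 284, 284, 284, 284, 284, 284, 284, 284, 284, 284]  (all equal)

Answer: 9
Key observation: Synchronization is absorbing here: once all nodes are equal they stay equal, and step 9 is the first all-equal step.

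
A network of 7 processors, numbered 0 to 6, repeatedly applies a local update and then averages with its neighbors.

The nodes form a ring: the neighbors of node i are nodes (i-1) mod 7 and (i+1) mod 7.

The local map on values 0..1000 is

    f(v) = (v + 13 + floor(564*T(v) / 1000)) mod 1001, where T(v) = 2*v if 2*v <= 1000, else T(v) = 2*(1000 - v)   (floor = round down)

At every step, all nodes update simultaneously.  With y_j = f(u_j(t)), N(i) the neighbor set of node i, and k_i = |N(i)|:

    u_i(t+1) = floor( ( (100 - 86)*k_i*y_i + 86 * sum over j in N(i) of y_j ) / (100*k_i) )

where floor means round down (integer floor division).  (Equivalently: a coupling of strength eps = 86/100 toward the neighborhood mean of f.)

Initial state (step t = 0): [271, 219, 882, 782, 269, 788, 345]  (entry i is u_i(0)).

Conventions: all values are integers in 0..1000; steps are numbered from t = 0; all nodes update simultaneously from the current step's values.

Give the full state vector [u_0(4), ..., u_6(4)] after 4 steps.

Answer: [224, 84, 559, 161, 830, 219, 460]

Derivation:
t=0: [271, 219, 882, 782, 269, 788, 345]
t=1: [609, 331, 226, 268, 115, 578, 374]
t=2: [664, 339, 628, 404, 315, 467, 168]
t=3: [482, 151, 698, 441, 472, 453, 77]
t=4: [224, 84, 559, 161, 830, 219, 460]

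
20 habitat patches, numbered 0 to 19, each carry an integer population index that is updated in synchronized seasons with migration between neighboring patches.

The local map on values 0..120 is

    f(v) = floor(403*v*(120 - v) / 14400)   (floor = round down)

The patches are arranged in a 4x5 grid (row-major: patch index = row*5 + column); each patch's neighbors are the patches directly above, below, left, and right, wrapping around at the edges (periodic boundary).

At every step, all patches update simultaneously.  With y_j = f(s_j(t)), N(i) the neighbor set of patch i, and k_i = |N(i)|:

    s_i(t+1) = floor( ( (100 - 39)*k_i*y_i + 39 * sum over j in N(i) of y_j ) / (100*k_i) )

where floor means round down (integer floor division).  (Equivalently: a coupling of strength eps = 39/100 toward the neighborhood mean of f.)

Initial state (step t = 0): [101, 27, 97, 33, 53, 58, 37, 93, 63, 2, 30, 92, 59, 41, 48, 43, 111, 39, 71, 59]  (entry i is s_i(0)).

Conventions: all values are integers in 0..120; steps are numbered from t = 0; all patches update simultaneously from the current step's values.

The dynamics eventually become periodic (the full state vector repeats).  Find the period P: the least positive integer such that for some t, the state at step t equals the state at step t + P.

Simulating step by step:
t=0: [101, 27, 97, 33, 53, 58, 37, 93, 63, 2, 30, 92, 59, 41, 48, 43, 111, 39, 71, 59]
t=1: [67, 64, 67, 83, 83, 82, 82, 76, 84, 42, 80, 71, 92, 93, 84, 80, 47, 81, 94, 98]
t=2: [95, 98, 96, 84, 84, 88, 89, 90, 84, 88, 89, 92, 77, 72, 81, 87, 95, 86, 71, 68]
t=3: [69, 63, 68, 83, 83, 76, 74, 76, 83, 80, 77, 74, 87, 93, 87, 78, 68, 80, 94, 93]
t=4: [95, 98, 95, 84, 85, 93, 95, 91, 84, 87, 91, 93, 82, 73, 80, 90, 96, 87, 72, 74]
t=5: [68, 62, 69, 83, 82, 70, 66, 74, 83, 80, 74, 70, 84, 93, 87, 74, 66, 79, 93, 91]
t=6: [96, 99, 95, 85, 86, 96, 98, 93, 84, 88, 93, 95, 85, 73, 80, 93, 97, 89, 73, 76]
t=7: [65, 59, 68, 82, 80, 65, 61, 71, 83, 78, 70, 67, 80, 92, 87, 70, 64, 76, 92, 89]
t=8: [98, 99, 96, 86, 88, 98, 99, 95, 85, 90, 95, 98, 89, 75, 81, 95, 98, 91, 75, 79]
t=9: [62, 58, 66, 80, 77, 61, 59, 67, 81, 75, 66, 62, 75, 90, 85, 67, 61, 73, 90, 86]
t=10: [99, 99, 97, 88, 91, 99, 99, 97, 88, 92, 97, 99, 93, 78, 84, 97, 99, 94, 78, 83]
t=11: [59, 58, 63, 77, 73, 59, 58, 63, 77, 72, 63, 59, 69, 87, 81, 63, 59, 68, 86, 82]
t=12: [99, 100, 99, 92, 95, 99, 100, 99, 92, 95, 98, 99, 96, 83, 89, 98, 99, 96, 84, 88]
t=13: [58, 55, 59, 71, 66, 58, 55, 59, 71, 66, 61, 58, 64, 80, 75, 61, 58, 64, 80, 75]
t=14: [99, 100, 99, 96, 98, 99, 100, 99, 96, 98, 99, 100, 98, 91, 94, 99, 100, 98, 91, 94]
t=15: [57, 55, 58, 63, 60, 57, 55, 58, 63, 60, 58, 55, 60, 70, 66, 58, 55, 60, 70, 66]
t=16: [100, 100, 100, 99, 99, 100, 100, 100, 99, 99, 99, 100, 99, 97, 99, 99, 100, 99, 97, 99]
t=17: [55, 55, 55, 58, 57, 55, 55, 55, 58, 57, 57, 55, 57, 60, 58, 57, 55, 57, 60, 58]
t=18: [100, 100, 100, 100, 100, 100, 100, 100, 100, 100, 100, 100, 100, 100, 100, 100, 100, 100, 100, 100]
t=19: [55, 55, 55, 55, 55, 55, 55, 55, 55, 55, 55, 55, 55, 55, 55, 55, 55, 55, 55, 55]
t=20: [100, 100, 100, 100, 100, 100, 100, 100, 100, 100, 100, 100, 100, 100, 100, 100, 100, 100, 100, 100]

Answer: 2
Key observation: The state at step 18, [100, 100, 100, 100, 100, 100, 100, 100, 100, 100, 100, 100, 100, 100, 100, 100, 100, 100, 100, 100], reappears at step 20 — and no state repeats earlier — so the cycle the system enters has period 2.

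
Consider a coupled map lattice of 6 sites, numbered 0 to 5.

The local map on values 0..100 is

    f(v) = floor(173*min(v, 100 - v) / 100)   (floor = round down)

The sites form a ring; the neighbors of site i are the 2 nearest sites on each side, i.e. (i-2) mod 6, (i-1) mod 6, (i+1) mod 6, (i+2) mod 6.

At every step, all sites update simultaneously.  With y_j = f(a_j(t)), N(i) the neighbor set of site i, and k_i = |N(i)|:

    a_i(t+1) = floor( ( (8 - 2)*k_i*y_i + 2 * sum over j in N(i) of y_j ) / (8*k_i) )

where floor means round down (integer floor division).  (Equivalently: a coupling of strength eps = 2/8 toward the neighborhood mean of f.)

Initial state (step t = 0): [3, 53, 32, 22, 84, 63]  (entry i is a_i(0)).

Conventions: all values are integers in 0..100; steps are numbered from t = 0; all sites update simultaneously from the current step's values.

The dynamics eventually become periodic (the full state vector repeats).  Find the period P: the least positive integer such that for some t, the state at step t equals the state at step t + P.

Answer: 12
Key observation: The state at step 19, [79, 76, 53, 55, 76, 53], reappears at step 31 — and no state repeats earlier — so the cycle the system enters has period 12.

Derivation:
t=0: [3, 53, 32, 22, 84, 63]
t=1: [17, 70, 50, 42, 30, 57]
t=2: [38, 54, 77, 70, 54, 68]
t=3: [64, 72, 46, 54, 72, 58]
t=4: [61, 54, 74, 74, 54, 68]
t=5: [66, 72, 49, 49, 72, 58]
t=6: [59, 54, 77, 78, 54, 68]
t=7: [68, 71, 45, 44, 71, 57]
t=8: [56, 55, 72, 72, 55, 69]
t=9: [72, 71, 53, 51, 71, 57]
t=10: [51, 55, 75, 78, 55, 70]
t=11: [78, 71, 49, 44, 71, 55]
t=12: [44, 54, 76, 73, 54, 71]
t=13: [72, 72, 48, 50, 72, 55]
t=14: [52, 54, 76, 80, 54, 72]
t=15: [77, 72, 47, 40, 72, 53]
t=16: [45, 52, 73, 67, 52, 73]
t=17: [73, 76, 53, 58, 76, 53]
t=18: [49, 48, 73, 69, 48, 73]
t=19: [79, 76, 53, 55, 76, 53]
t=20: [42, 47, 72, 73, 47, 72]
t=21: [70, 74, 53, 50, 74, 53]
t=22: [53, 51, 74, 80, 51, 74]
t=23: [76, 75, 50, 41, 75, 50]
t=24: [46, 49, 76, 68, 49, 76]
t=25: [74, 76, 49, 56, 76, 49]
t=26: [48, 48, 75, 72, 48, 75]
t=27: [78, 75, 50, 51, 75, 50]
t=28: [44, 50, 77, 79, 50, 77]
t=29: [72, 76, 47, 42, 76, 47]
t=30: [51, 48, 73, 69, 48, 73]
t=31: [79, 76, 53, 55, 76, 53]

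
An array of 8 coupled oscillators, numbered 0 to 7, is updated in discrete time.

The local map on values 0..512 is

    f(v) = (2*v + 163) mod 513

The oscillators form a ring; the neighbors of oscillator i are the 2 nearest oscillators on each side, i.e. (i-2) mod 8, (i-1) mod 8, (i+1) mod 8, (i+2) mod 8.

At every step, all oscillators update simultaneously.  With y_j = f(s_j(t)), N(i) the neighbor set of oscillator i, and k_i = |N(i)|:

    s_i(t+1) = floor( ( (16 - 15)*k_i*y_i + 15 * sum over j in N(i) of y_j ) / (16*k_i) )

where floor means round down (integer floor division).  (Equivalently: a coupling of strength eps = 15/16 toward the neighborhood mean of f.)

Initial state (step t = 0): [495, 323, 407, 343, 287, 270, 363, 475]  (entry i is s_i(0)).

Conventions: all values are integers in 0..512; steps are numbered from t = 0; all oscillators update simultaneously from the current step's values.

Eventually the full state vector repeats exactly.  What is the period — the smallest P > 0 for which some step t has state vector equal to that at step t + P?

Simulating step by step:
t=0: [495, 323, 407, 343, 287, 270, 363, 475]
t=1: [294, 256, 259, 296, 334, 251, 170, 237]
t=2: [239, 191, 235, 202, 269, 287, 226, 255]
t=3: [105, 110, 101, 135, 128, 132, 170, 123]
t=4: [412, 394, 399, 400, 431, 440, 413, 420]
t=5: [463, 463, 467, 359, 358, 452, 379, 359]
t=6: [217, 207, 206, 149, 231, 356, 221, 157]
t=7: [168, 258, 172, 169, 235, 290, 248, 170]
t=8: [341, 481, 333, 271, 331, 312, 326, 275]
t=9: [235, 249, 238, 246, 273, 252, 280, 248]
t=10: [155, 134, 149, 155, 160, 172, 157, 157]
t=11: [462, 468, 464, 470, 479, 479, 484, 472]
t=12: [79, 71, 75, 81, 86, 89, 84, 83]
t=13: [319, 320, 320, 323, 327, 330, 331, 324]
t=14: [296, 292, 294, 298, 302, 302, 300, 299]
t=15: [242, 242, 243, 245, 247, 249, 249, 245]
t=16: [139, 137, 137, 140, 143, 143, 141, 140]
t=17: [440, 440, 442, 443, 443, 445, 445, 443]
t=18: [21, 20, 20, 22, 24, 24, 22, 22]
t=19: [205, 205, 206, 207, 207, 208, 208, 206]
t=20: [62, 61, 62, 63, 64, 64, 63, 62]
t=21: [287, 287, 287, 288, 289, 289, 289, 287]
t=22: [224, 224, 225, 226, 226, 226, 226, 225]
t=23: [99, 99, 100, 100, 101, 101, 100, 100]
t=24: [362, 362, 362, 363, 363, 363, 363, 362]
t=25: [374, 374, 374, 375, 375, 375, 375, 374]
t=26: [398, 398, 398, 399, 399, 399, 399, 398]
t=27: [446, 446, 446, 447, 447, 447, 447, 446]
t=28: [29, 29, 29, 30, 30, 30, 30, 29]
t=29: [221, 221, 221, 222, 222, 222, 222, 221]
t=30: [92, 92, 92, 93, 93, 93, 93, 92]
t=31: [347, 347, 347, 348, 348, 348, 348, 347]
t=32: [344, 344, 344, 345, 345, 345, 345, 344]
t=33: [338, 338, 338, 339, 339, 339, 339, 338]
t=34: [326, 326, 326, 327, 327, 327, 327, 326]
t=35: [302, 302, 302, 303, 303, 303, 303, 302]
t=36: [254, 254, 254, 255, 255, 255, 255, 254]
t=37: [158, 158, 158, 159, 159, 159, 159, 158]
t=38: [479, 479, 479, 480, 480, 480, 480, 479]
t=39: [95, 95, 95, 96, 96, 96, 96, 95]
t=40: [353, 353, 353, 354, 354, 354, 354, 353]
t=41: [356, 356, 356, 357, 357, 357, 357, 356]
t=42: [362, 362, 362, 363, 363, 363, 363, 362]

Answer: 18
Key observation: The state at step 24, [362, 362, 362, 363, 363, 363, 363, 362], reappears at step 42 — and no state repeats earlier — so the cycle the system enters has period 18.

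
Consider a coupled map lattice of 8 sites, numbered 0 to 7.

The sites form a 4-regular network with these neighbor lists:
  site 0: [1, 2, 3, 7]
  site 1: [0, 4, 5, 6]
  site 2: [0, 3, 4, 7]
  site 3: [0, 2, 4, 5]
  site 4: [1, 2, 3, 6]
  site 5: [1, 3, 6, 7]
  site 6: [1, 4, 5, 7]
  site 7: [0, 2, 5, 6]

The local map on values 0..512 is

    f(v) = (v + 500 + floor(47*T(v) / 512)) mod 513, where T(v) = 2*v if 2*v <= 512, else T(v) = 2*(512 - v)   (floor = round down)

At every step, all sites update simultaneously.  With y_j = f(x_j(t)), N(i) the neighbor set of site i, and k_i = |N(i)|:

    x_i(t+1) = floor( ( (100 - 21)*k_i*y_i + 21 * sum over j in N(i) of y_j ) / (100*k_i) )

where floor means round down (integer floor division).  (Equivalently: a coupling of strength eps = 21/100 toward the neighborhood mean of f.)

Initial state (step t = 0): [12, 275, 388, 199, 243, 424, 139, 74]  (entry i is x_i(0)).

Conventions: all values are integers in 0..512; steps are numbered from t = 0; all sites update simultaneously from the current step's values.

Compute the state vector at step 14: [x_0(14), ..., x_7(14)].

Answer: [413, 416, 415, 415, 417, 416, 416, 414]

Derivation:
t=0: [12, 275, 388, 199, 243, 424, 139, 74]
t=1: [53, 285, 343, 233, 272, 376, 175, 109]
t=2: [93, 296, 323, 264, 298, 352, 212, 143]
t=3: [135, 308, 317, 293, 318, 343, 248, 178]
t=4: [177, 321, 320, 315, 335, 344, 285, 214]
t=5: [221, 335, 329, 332, 349, 349, 315, 253]
t=6: [266, 348, 341, 347, 361, 358, 338, 294]
t=7: [309, 361, 354, 361, 372, 368, 356, 326]
t=8: [340, 373, 367, 373, 381, 378, 371, 350]
t=9: [362, 384, 379, 383, 390, 387, 383, 368]
t=10: [378, 393, 389, 392, 397, 394, 392, 382]
t=11: [390, 400, 397, 400, 404, 401, 400, 393]
t=12: [400, 406, 404, 406, 409, 407, 406, 401]
t=13: [407, 411, 410, 411, 413, 412, 411, 408]
t=14: [413, 416, 415, 415, 417, 416, 416, 414]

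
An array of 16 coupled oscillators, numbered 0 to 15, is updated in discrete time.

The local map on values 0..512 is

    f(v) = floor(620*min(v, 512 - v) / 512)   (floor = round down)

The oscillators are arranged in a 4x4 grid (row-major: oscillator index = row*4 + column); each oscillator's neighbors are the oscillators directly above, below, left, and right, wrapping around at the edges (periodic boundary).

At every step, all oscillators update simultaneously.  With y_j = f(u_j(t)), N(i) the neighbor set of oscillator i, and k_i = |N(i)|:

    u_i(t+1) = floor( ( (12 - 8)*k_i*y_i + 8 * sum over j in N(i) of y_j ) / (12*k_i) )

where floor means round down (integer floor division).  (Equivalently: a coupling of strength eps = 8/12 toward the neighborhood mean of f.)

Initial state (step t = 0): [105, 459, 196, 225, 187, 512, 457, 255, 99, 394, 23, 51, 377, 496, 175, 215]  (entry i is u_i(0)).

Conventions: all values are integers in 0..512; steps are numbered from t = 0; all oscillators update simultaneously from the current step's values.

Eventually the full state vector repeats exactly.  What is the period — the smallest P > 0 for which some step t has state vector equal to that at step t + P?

Answer: 4
Key observation: The state at step 25, [308, 308, 308, 308, 308, 308, 308, 308, 308, 308, 308, 308, 308, 308, 308, 308], reappears at step 29 — and no state repeats earlier — so the cycle the system enters has period 4.

Derivation:
t=0: [105, 459, 196, 225, 187, 512, 457, 255, 99, 394, 23, 51, 377, 496, 175, 215]
t=1: [163, 85, 181, 246, 167, 83, 117, 206, 138, 74, 89, 139, 141, 103, 160, 204]
t=2: [194, 140, 195, 251, 186, 122, 159, 217, 160, 112, 134, 184, 179, 133, 180, 220]
t=3: [230, 186, 225, 267, 214, 169, 198, 244, 197, 155, 181, 221, 214, 176, 209, 248]
t=4: [265, 236, 259, 289, 255, 219, 244, 275, 241, 208, 230, 264, 257, 225, 251, 279]
t=5: [294, 285, 294, 285, 292, 278, 287, 290, 291, 268, 284, 289, 293, 281, 290, 290]
t=6: [267, 272, 269, 268, 268, 278, 272, 269, 271, 282, 276, 269, 267, 276, 270, 268]
t=7: [294, 289, 292, 294, 292, 286, 289, 293, 290, 283, 287, 292, 293, 287, 290, 294]
t=8: [265, 269, 267, 263, 266, 271, 269, 265, 268, 273, 270, 266, 266, 270, 268, 264]
t=9: [297, 294, 296, 299, 296, 292, 294, 297, 295, 291, 293, 296, 296, 293, 295, 298]
t=10: [260, 263, 261, 259, 261, 264, 263, 260, 262, 265, 263, 261, 261, 263, 262, 259]
t=11: [303, 301, 302, 305, 303, 300, 301, 303, 302, 300, 301, 303, 303, 301, 302, 304]
t=12: [252, 254, 253, 251, 253, 255, 254, 252, 253, 255, 254, 253, 253, 254, 253, 252]
t=13: [305, 306, 305, 304, 306, 307, 306, 305, 306, 307, 306, 305, 305, 306, 306, 305]
t=14: [249, 249, 249, 250, 249, 248, 249, 249, 249, 248, 249, 249, 249, 249, 249, 250]
t=15: [301, 300, 301, 301, 300, 300, 300, 301, 300, 300, 300, 301, 301, 300, 301, 301]
t=16: [255, 255, 255, 255, 255, 256, 255, 255, 255, 256, 255, 255, 255, 255, 255, 255]
t=17: [308, 308, 308, 308, 308, 309, 308, 308, 308, 309, 308, 308, 308, 308, 308, 308]
t=18: [247, 246, 247, 247, 246, 246, 246, 247, 246, 246, 246, 247, 247, 246, 247, 247]
t=19: [298, 297, 298, 299, 297, 297, 297, 298, 297, 297, 297, 298, 298, 297, 298, 299]
t=20: [259, 259, 259, 258, 259, 260, 259, 259, 259, 260, 259, 259, 259, 259, 259, 258]
t=21: [306, 305, 306, 306, 305, 305, 305, 306, 305, 305, 305, 306, 306, 305, 306, 306]
t=22: [249, 249, 249, 249, 249, 250, 249, 249, 249, 250, 249, 249, 249, 249, 249, 249]
t=23: [301, 301, 301, 301, 301, 301, 301, 301, 301, 301, 301, 301, 301, 301, 301, 301]
t=24: [255, 255, 255, 255, 255, 255, 255, 255, 255, 255, 255, 255, 255, 255, 255, 255]
t=25: [308, 308, 308, 308, 308, 308, 308, 308, 308, 308, 308, 308, 308, 308, 308, 308]
t=26: [247, 247, 247, 247, 247, 247, 247, 247, 247, 247, 247, 247, 247, 247, 247, 247]
t=27: [299, 299, 299, 299, 299, 299, 299, 299, 299, 299, 299, 299, 299, 299, 299, 299]
t=28: [257, 257, 257, 257, 257, 257, 257, 257, 257, 257, 257, 257, 257, 257, 257, 257]
t=29: [308, 308, 308, 308, 308, 308, 308, 308, 308, 308, 308, 308, 308, 308, 308, 308]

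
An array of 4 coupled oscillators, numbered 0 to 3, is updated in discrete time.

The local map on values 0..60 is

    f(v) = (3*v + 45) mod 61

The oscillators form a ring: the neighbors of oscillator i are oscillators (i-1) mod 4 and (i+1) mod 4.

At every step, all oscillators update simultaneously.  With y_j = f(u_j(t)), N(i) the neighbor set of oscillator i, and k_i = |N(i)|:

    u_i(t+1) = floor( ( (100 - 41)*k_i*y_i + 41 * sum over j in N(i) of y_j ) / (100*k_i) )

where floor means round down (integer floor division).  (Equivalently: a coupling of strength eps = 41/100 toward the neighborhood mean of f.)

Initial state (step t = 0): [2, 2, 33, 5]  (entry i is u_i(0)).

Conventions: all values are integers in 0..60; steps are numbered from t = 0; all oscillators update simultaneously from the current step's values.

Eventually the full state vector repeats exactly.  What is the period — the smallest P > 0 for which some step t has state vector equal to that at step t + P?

Simulating step by step:
t=0: [2, 2, 33, 5]
t=1: [52, 45, 35, 50]
t=2: [24, 43, 30, 16]
t=3: [50, 44, 24, 33]
t=4: [22, 46, 48, 26]
t=5: [29, 11, 3, 12]
t=6: [13, 23, 39, 24]
t=7: [35, 44, 45, 45]
t=8: [39, 50, 57, 51]
t=9: [29, 22, 25, 23]
t=10: [27, 43, 55, 45]
t=11: [24, 37, 38, 40]
t=12: [48, 39, 37, 44]
t=13: [23, 31, 39, 40]
t=14: [43, 28, 35, 44]
t=15: [43, 20, 29, 48]
t=16: [40, 38, 16, 16]
t=17: [39, 37, 33, 34]
t=18: [35, 32, 25, 27]
t=19: [21, 29, 39, 20]
t=20: [38, 23, 34, 43]
t=21: [43, 43, 36, 43]
t=22: [52, 47, 39, 47]
t=23: [11, 13, 24, 13]
t=24: [19, 28, 42, 28]
t=25: [27, 22, 31, 22]
t=26: [22, 33, 29, 33]
t=27: [38, 25, 14, 25]
t=28: [46, 47, 39, 47]
t=29: [1, 9, 24, 9]
t=30: [32, 27, 37, 27]
t=31: [12, 13, 21, 13]
t=32: [21, 27, 37, 27]
t=33: [29, 18, 21, 18]
t=34: [21, 34, 43, 34]
t=35: [37, 35, 40, 35]
t=36: [31, 32, 36, 32]
t=37: [17, 20, 26, 20]
t=38: [38, 33, 18, 33]
t=39: [30, 28, 31, 28]
t=40: [10, 10, 12, 10]
t=41: [14, 15, 17, 15]
t=42: [27, 29, 32, 29]
t=43: [6, 10, 15, 10]
t=44: [6, 14, 22, 14]
t=45: [11, 26, 40, 26]
t=46: [10, 12, 25, 12]
t=47: [16, 26, 43, 26]
t=48: [19, 17, 31, 17]
t=49: [38, 32, 23, 32]
t=50: [29, 29, 39, 29]
t=51: [10, 16, 27, 16]
t=52: [21, 22, 15, 22]
t=53: [48, 45, 37, 45]
t=54: [27, 42, 43, 42]
t=55: [22, 40, 50, 40]
t=56: [47, 38, 24, 38]
t=57: [16, 33, 48, 33]
t=58: [27, 20, 12, 20]
t=59: [20, 30, 29, 30]
t=60: [31, 18, 11, 18]
t=61: [25, 29, 25, 29]
t=62: [38, 30, 38, 30]
t=63: [27, 22, 27, 22]
t=64: [22, 31, 22, 31]
t=65: [36, 29, 36, 29]
t=66: [22, 18, 22, 18]
t=67: [45, 42, 45, 42]
t=68: [54, 52, 54, 52]
t=69: [21, 20, 21, 20]
t=70: [45, 45, 45, 45]
t=71: [58, 58, 58, 58]
t=72: [36, 36, 36, 36]
t=73: [31, 31, 31, 31]
t=74: [16, 16, 16, 16]
t=75: [32, 32, 32, 32]
t=76: [19, 19, 19, 19]
t=77: [41, 41, 41, 41]
t=78: [46, 46, 46, 46]
t=79: [0, 0, 0, 0]
t=80: [45, 45, 45, 45]

Answer: 10
Key observation: The state at step 70, [45, 45, 45, 45], reappears at step 80 — and no state repeats earlier — so the cycle the system enters has period 10.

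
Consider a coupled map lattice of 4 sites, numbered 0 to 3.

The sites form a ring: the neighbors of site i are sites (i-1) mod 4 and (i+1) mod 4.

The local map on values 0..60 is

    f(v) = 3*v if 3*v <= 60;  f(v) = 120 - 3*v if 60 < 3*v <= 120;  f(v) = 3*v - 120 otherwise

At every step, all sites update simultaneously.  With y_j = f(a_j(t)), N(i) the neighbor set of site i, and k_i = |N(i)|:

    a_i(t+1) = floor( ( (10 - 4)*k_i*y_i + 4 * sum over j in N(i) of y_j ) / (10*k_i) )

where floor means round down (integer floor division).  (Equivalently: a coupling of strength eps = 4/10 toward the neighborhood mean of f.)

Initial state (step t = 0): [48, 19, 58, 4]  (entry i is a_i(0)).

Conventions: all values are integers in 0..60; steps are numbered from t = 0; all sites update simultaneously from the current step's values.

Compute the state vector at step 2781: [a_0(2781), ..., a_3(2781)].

Simulating step by step:
t=0: [48, 19, 58, 4]
t=1: [28, 49, 46, 22]
t=2: [37, 27, 27, 43]
t=3: [15, 33, 33, 15]
t=4: [40, 25, 25, 40]
t=5: [9, 36, 36, 9]
t=6: [24, 15, 15, 24]
t=7: [47, 45, 45, 47]
t=8: [19, 16, 16, 19]
t=9: [55, 49, 49, 55]
t=10: [41, 30, 30, 41]
t=11: [8, 24, 24, 8]
t=12: [28, 43, 43, 28]
t=13: [30, 14, 14, 30]
t=14: [32, 39, 39, 32]
t=15: [19, 7, 7, 19]
t=16: [49, 28, 28, 49]
t=17: [28, 34, 34, 28]
t=18: [32, 21, 21, 32]
t=19: [30, 50, 50, 30]
t=20: [30, 30, 30, 30]
t=21: [30, 30, 30, 30]

Answer: [30, 30, 30, 30]
Key observation: The state at step 20, [30, 30, 30, 30], reappears at step 21: the system is in a cycle of period 1 from step 20 on.  Therefore the state at step 2781 equals the state at step 20 + ((2781 - 20) mod 1) = 20, which is [30, 30, 30, 30].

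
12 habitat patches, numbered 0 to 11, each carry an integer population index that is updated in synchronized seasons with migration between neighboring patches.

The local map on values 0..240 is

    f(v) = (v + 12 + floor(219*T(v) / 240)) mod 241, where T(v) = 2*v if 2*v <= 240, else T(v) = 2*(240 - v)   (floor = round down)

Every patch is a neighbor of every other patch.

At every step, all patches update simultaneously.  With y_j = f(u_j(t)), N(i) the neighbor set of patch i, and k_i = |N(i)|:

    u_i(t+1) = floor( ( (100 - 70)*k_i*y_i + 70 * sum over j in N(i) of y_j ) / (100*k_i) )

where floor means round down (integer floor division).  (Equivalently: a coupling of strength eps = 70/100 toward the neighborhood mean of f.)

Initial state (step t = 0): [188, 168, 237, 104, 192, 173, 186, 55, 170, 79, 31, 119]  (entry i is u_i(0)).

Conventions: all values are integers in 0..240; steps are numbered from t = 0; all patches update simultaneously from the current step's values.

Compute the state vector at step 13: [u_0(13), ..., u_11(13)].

Answer: [201, 201, 201, 201, 201, 201, 201, 201, 201, 201, 201, 201]

Derivation:
t=0: [188, 168, 237, 104, 192, 173, 186, 55, 170, 79, 31, 119]
t=1: [79, 83, 69, 81, 78, 82, 79, 106, 82, 122, 90, 91]
t=2: [143, 89, 137, 145, 143, 88, 143, 104, 88, 113, 94, 94]
t=3: [68, 52, 69, 68, 68, 51, 68, 62, 51, 68, 55, 55]
t=4: [189, 178, 189, 189, 189, 177, 189, 185, 177, 189, 180, 180]
t=5: [55, 57, 55, 55, 55, 57, 55, 56, 57, 55, 57, 57]
t=6: [169, 170, 169, 169, 169, 170, 169, 169, 170, 169, 170, 170]
t=7: [68, 68, 68, 68, 68, 68, 68, 68, 68, 68, 68, 68]
t=8: [204, 204, 204, 204, 204, 204, 204, 204, 204, 204, 204, 204]
t=9: [40, 40, 40, 40, 40, 40, 40, 40, 40, 40, 40, 40]
t=10: [125, 125, 125, 125, 125, 125, 125, 125, 125, 125, 125, 125]
t=11: [105, 105, 105, 105, 105, 105, 105, 105, 105, 105, 105, 105]
t=12: [67, 67, 67, 67, 67, 67, 67, 67, 67, 67, 67, 67]
t=13: [201, 201, 201, 201, 201, 201, 201, 201, 201, 201, 201, 201]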